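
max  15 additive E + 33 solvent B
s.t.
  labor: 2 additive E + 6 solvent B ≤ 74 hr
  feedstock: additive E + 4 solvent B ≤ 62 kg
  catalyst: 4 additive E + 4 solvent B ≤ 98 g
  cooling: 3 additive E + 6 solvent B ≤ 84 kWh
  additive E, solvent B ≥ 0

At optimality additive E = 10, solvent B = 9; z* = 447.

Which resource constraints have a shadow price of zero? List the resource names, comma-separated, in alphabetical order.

catalyst, feedstock

labor: 74/74 (binding)
feedstock: 46/62 (slack 16)
catalyst: 76/98 (slack 22)
cooling: 84/84 (binding)
By complementary slackness, a constraint with positive slack has shadow price 0 → catalyst, feedstock.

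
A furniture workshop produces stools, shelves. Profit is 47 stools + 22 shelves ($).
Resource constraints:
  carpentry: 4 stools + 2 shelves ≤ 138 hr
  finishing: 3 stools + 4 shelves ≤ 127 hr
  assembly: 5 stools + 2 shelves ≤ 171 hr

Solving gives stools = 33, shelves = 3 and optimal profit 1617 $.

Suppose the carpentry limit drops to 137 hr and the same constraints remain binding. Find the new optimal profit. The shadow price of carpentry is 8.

1609

Δb = -1, so new z* = 1617 + (8)·(-1) = 1617 − 8 = 1609.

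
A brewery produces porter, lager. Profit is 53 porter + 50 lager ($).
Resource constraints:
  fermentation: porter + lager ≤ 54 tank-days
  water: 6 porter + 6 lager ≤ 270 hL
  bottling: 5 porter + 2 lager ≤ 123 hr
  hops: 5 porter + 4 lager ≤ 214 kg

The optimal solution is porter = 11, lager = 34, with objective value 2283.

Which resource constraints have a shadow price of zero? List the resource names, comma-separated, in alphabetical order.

fermentation, hops

fermentation: 45/54 (slack 9)
water: 270/270 (binding)
bottling: 123/123 (binding)
hops: 191/214 (slack 23)
By complementary slackness, a constraint with positive slack has shadow price 0 → fermentation, hops.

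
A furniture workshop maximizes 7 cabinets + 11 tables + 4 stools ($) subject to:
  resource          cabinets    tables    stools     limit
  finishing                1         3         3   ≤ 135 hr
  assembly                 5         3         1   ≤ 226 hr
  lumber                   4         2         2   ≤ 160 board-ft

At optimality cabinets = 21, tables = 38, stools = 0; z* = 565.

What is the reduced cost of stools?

-7

Binding: finishing and lumber. Non-binding: assembly (7 unused).
Since assembly is not tight, its dual is 0.
From A_Bᵀ y = c: 1·y_finishing + 4·y_lumber = 7; 3·y_finishing + 2·y_lumber = 11.
→ y_finishing = 3 and y_lumber = 1.
Reduced cost of stools: c₃ − yᵀa₃ = 4 − (3·3 + 1·2) = 4 − 11 = -7.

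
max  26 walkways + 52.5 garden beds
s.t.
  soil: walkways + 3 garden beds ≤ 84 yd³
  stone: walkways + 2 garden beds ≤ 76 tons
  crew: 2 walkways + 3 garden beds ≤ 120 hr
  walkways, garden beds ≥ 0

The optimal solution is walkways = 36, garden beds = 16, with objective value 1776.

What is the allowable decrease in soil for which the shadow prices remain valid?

Binding constraints: soil, crew. The basis is B = [[1,3],[2,3]] with det -3.
Per unit decrease in soil, x* moves by d = (1, -0.6667).
The basis stays optimal until garden beds reaches 0; allowable decrease = 24 yd³.

24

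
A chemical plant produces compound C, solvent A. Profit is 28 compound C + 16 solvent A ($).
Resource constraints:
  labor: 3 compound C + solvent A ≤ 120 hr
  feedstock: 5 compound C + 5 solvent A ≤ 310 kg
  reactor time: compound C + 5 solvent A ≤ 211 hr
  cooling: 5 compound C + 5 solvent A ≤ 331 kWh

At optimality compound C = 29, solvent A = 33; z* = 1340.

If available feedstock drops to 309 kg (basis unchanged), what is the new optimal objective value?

1338

Binding: labor and feedstock. Non-binding: reactor time (17 unused), cooling (21 unused).
Slack constraints have shadow price 0 (complementary slackness).
Dual feasibility on the basic columns requires 3·y_labor + 5·y_feedstock = 28, 1·y_labor + 5·y_feedstock = 16.
This yields shadow prices y_labor = 6, y_feedstock = 2.
Δz = y_feedstock·Δb = 2 × (-1) = -2, so new z* = 1340 − 2 = 1338.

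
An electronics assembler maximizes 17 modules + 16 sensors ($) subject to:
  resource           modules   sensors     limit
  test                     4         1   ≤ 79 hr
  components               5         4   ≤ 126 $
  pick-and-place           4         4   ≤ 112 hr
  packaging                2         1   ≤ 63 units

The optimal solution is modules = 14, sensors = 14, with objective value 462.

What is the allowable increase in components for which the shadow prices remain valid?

Binding constraints: components, pick-and-place. The basis is B = [[5,4],[4,4]] with det 4.
Per unit increase in components, x* moves by d = (1, -1).
The basis stays optimal until test becomes binding; allowable increase = 3 $.

3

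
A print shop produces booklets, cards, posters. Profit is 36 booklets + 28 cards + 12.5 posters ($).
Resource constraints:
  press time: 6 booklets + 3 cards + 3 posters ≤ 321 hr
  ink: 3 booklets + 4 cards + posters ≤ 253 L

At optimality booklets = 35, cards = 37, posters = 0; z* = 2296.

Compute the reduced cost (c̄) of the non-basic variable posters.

Check each constraint at x*: press time 321/321 (tight); ink 253/253 (tight).
From A_Bᵀ y = c: 6·y_press time + 3·y_ink = 36; 3·y_press time + 4·y_ink = 28.
This yields shadow prices y_press time = 4, y_ink = 4.
Reduced cost of posters: c₃ − yᵀa₃ = 12.5 − (4·3 + 4·1) = 12.5 − 16 = -3.5.

-3.5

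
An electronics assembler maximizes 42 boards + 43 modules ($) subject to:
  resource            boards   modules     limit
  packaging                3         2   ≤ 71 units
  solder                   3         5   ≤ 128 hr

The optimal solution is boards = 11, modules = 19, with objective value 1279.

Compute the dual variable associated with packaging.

9

At the optimum: packaging uses 71 of 71 (binding); solder uses 128 of 128 (binding).
Dual feasibility on the basic columns requires 3·y_packaging + 3·y_solder = 42, 2·y_packaging + 5·y_solder = 43.
This yields shadow prices y_packaging = 9, y_solder = 5.
Shadow price of packaging = 9.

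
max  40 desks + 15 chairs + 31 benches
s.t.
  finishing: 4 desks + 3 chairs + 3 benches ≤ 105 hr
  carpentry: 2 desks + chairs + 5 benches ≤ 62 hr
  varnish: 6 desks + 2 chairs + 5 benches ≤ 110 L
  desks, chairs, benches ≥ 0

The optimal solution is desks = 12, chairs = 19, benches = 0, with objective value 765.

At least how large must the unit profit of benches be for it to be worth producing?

33

Binding: finishing and varnish. Non-binding: carpentry (19 unused).
By complementary slackness, y = 0 for the non-binding constraint.
Dual feasibility on the basic columns requires 4·y_finishing + 6·y_varnish = 40, 3·y_finishing + 2·y_varnish = 15.
Solving: y_finishing = 1, y_varnish = 6.
benches enters the basis when its profit ≥ yᵀa₃ = 1·3 + 6·5 = 33.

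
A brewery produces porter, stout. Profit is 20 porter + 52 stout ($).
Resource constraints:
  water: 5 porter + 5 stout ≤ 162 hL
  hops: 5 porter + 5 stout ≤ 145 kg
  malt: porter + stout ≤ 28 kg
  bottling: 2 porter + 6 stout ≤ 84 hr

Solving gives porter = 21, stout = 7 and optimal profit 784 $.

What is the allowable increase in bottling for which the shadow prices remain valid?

84

Binding constraints: malt, bottling. The basis is B = [[1,1],[2,6]] with det 4.
Per unit increase in bottling, x* moves by d = (-0.25, 0.25).
The basis stays optimal until porter reaches 0; allowable increase = 84 hr.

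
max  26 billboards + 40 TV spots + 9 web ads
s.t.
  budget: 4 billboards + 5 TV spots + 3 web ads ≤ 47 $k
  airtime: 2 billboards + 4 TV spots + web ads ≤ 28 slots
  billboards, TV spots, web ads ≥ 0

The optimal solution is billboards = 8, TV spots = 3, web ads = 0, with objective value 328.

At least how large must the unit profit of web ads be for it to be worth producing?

At the optimum: budget uses 47 of 47 (binding); airtime uses 28 of 28 (binding).
From A_Bᵀ y = c: 4·y_budget + 2·y_airtime = 26; 5·y_budget + 4·y_airtime = 40.
Solving: y_budget = 4, y_airtime = 5.
web ads enters the basis when its profit ≥ yᵀa₃ = 4·3 + 5·1 = 17.

17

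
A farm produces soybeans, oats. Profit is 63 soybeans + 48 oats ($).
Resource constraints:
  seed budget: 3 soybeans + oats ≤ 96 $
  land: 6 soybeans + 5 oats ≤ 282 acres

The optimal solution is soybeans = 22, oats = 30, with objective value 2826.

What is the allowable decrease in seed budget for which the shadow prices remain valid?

39.6

Binding constraints: seed budget, land. The basis is B = [[3,1],[6,5]] with det 9.
Per unit decrease in seed budget, x* moves by d = (-0.5556, 0.6667).
The basis stays optimal until soybeans reaches 0; allowable decrease = 39.6 $.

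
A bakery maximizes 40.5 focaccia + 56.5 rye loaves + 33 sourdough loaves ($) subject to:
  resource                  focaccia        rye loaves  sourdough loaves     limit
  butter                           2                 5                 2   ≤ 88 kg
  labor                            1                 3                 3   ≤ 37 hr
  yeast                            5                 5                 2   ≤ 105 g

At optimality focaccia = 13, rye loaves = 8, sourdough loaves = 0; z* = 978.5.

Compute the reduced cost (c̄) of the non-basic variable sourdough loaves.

-4

At the optimum: butter uses 66 of 88 (slack = 22); labor uses 37 of 37 (binding); yeast uses 105 of 105 (binding).
Since butter is not tight, its dual is 0.
The binding rows give the dual system: 1·y_labor + 5·y_yeast = 40.5 and 3·y_labor + 5·y_yeast = 56.5.
→ y_labor = 8 and y_yeast = 6.5.
Reduced cost of sourdough loaves: c₃ − yᵀa₃ = 33 − (8·3 + 6.5·2) = 33 − 37 = -4.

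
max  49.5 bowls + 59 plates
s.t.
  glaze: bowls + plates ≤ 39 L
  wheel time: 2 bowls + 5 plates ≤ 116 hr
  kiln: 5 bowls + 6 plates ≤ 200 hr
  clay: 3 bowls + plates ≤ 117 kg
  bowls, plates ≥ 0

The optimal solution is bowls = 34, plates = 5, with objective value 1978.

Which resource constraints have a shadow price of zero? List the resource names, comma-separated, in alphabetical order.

glaze: 39/39 (binding)
wheel time: 93/116 (slack 23)
kiln: 200/200 (binding)
clay: 107/117 (slack 10)
By complementary slackness, a constraint with positive slack has shadow price 0 → clay, wheel time.

clay, wheel time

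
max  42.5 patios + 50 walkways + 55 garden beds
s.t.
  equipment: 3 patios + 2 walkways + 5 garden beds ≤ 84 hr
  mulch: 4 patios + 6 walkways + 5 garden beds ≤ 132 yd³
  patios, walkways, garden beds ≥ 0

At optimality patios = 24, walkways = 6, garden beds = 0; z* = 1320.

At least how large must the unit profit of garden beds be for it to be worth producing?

Both equipment and mulch are binding at x*.
Dual feasibility on the basic columns requires 3·y_equipment + 4·y_mulch = 42.5, 2·y_equipment + 6·y_mulch = 50.
Solving: y_equipment = 5.5, y_mulch = 6.5.
garden beds enters the basis when its profit ≥ yᵀa₃ = 5.5·5 + 6.5·5 = 60.

60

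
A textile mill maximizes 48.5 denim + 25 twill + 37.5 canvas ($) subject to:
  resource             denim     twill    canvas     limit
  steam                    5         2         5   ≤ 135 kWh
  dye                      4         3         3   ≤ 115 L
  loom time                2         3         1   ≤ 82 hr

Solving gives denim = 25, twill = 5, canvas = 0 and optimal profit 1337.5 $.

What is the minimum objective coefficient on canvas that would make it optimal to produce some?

44.5

Binding: steam and dye. Non-binding: loom time (17 unused).
By complementary slackness, y = 0 for the non-binding constraint.
Dual feasibility on the basic columns requires 5·y_steam + 4·y_dye = 48.5, 2·y_steam + 3·y_dye = 25.
Solving: y_steam = 6.5, y_dye = 4.
canvas enters the basis when its profit ≥ yᵀa₃ = 6.5·5 + 4·3 = 44.5.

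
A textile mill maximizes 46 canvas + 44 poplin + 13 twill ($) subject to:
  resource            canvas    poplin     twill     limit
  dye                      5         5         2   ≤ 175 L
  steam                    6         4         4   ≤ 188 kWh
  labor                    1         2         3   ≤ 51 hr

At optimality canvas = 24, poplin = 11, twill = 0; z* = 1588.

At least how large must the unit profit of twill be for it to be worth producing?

Check each constraint at x*: dye 175/175 (tight); steam 188/188 (tight); labor 46/51 (slack 5).
Slack constraints have shadow price 0 (complementary slackness).
Dual feasibility on the basic columns requires 5·y_dye + 6·y_steam = 46, 5·y_dye + 4·y_steam = 44.
This yields shadow prices y_dye = 8, y_steam = 1.
twill enters the basis when its profit ≥ yᵀa₃ = 8·2 + 1·4 = 20.

20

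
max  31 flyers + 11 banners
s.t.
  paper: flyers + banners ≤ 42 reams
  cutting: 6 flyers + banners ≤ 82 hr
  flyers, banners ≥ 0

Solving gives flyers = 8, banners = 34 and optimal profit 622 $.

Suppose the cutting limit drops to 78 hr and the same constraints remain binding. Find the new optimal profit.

606

At the optimum: paper uses 42 of 42 (binding); cutting uses 82 of 82 (binding).
The binding rows give the dual system: 1·y_paper + 6·y_cutting = 31 and 1·y_paper + 1·y_cutting = 11.
This yields shadow prices y_paper = 7, y_cutting = 4.
Δz = y_cutting·Δb = 4 × (-4) = -16, so new z* = 622 − 16 = 606.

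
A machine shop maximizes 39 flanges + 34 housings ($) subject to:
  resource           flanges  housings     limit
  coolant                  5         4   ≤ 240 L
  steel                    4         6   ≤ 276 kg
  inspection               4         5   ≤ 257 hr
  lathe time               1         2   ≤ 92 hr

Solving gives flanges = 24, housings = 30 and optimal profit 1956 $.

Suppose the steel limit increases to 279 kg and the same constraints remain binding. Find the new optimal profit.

1959

Check each constraint at x*: coolant 240/240 (tight); steel 276/276 (tight); inspection 246/257 (slack 11); lathe time 84/92 (slack 8).
Slack constraints have shadow price 0 (complementary slackness).
The binding rows give the dual system: 5·y_coolant + 4·y_steel = 39 and 4·y_coolant + 6·y_steel = 34.
Solving: y_coolant = 7, y_steel = 1.
Δz = y_steel·Δb = 1 × (3) = 3, so new z* = 1956 + 3 = 1959.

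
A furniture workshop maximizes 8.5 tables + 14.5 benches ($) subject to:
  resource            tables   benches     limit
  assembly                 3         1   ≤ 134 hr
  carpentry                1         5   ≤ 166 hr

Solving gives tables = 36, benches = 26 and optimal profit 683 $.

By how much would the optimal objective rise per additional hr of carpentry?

2.5

At the optimum: assembly uses 134 of 134 (binding); carpentry uses 166 of 166 (binding).
From A_Bᵀ y = c: 3·y_assembly + 1·y_carpentry = 8.5; 1·y_assembly + 5·y_carpentry = 14.5.
This yields shadow prices y_assembly = 2, y_carpentry = 2.5.
Shadow price of carpentry = 2.5.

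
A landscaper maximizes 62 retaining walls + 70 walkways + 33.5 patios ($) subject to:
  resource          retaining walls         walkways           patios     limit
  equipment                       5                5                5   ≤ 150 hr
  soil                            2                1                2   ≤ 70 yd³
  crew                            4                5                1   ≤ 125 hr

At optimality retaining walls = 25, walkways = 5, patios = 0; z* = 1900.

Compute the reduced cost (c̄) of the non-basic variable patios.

-4.5

Check each constraint at x*: equipment 150/150 (tight); soil 55/70 (slack 15); crew 125/125 (tight).
Slack constraints have shadow price 0 (complementary slackness).
Dual feasibility on the basic columns requires 5·y_equipment + 4·y_crew = 62, 5·y_equipment + 5·y_crew = 70.
Solving: y_equipment = 6, y_crew = 8.
Reduced cost of patios: c₃ − yᵀa₃ = 33.5 − (6·5 + 8·1) = 33.5 − 38 = -4.5.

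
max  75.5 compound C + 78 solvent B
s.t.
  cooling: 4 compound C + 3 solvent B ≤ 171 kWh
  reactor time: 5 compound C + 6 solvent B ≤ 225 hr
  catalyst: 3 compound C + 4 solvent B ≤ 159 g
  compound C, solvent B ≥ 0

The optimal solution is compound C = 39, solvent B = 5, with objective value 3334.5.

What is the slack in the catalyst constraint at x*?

catalyst used = 3·39 + 4·5 = 137; slack = 159 − 137 = 22.

22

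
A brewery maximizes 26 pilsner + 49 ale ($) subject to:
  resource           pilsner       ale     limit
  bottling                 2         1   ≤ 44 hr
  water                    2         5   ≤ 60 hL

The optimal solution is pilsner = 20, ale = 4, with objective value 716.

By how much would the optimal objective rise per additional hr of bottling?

4

Check each constraint at x*: bottling 44/44 (tight); water 60/60 (tight).
From A_Bᵀ y = c: 2·y_bottling + 2·y_water = 26; 1·y_bottling + 5·y_water = 49.
This yields shadow prices y_bottling = 4, y_water = 9.
Shadow price of bottling = 4.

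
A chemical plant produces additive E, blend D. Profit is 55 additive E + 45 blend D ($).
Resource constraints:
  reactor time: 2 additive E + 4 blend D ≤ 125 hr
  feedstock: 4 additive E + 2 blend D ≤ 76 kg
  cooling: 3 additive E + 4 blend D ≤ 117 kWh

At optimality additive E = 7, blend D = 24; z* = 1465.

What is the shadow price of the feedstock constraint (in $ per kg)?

At the optimum: reactor time uses 110 of 125 (slack = 15); feedstock uses 76 of 76 (binding); cooling uses 117 of 117 (binding).
By complementary slackness, y = 0 for the non-binding constraint.
Dual feasibility on the basic columns requires 4·y_feedstock + 3·y_cooling = 55, 2·y_feedstock + 4·y_cooling = 45.
Solving: y_feedstock = 8.5, y_cooling = 7.
Shadow price of feedstock = 8.5.

8.5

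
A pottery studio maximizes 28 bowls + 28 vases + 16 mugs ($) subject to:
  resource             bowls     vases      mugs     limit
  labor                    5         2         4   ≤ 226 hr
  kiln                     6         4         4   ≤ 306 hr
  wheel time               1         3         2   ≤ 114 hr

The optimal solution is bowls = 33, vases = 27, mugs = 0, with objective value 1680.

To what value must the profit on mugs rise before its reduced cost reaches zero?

24

Binding: kiln and wheel time. Non-binding: labor (7 unused).
Since labor is not tight, its dual is 0.
From A_Bᵀ y = c: 6·y_kiln + 1·y_wheel time = 28; 4·y_kiln + 3·y_wheel time = 28.
Solving: y_kiln = 4, y_wheel time = 4.
mugs enters the basis when its profit ≥ yᵀa₃ = 4·4 + 4·2 = 24.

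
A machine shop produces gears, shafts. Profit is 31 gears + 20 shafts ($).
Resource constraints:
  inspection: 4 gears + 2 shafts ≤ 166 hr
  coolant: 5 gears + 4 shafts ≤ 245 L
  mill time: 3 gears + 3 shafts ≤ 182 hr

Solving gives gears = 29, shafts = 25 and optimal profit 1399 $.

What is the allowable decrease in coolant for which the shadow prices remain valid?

Binding constraints: inspection, coolant. The basis is B = [[4,2],[5,4]] with det 6.
Per unit decrease in coolant, x* moves by d = (0.3333, -0.6667).
The basis stays optimal until shafts reaches 0; allowable decrease = 37.5 L.

37.5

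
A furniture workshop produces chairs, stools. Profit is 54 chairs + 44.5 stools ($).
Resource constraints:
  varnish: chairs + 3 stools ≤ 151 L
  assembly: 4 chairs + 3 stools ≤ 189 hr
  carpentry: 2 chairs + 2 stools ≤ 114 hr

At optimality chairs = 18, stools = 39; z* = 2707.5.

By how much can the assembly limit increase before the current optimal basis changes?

Binding constraints: assembly, carpentry. The basis is B = [[4,3],[2,2]] with det 2.
Per unit increase in assembly, x* moves by d = (1, -1).
The basis stays optimal until stools reaches 0; allowable increase = 39 hr.

39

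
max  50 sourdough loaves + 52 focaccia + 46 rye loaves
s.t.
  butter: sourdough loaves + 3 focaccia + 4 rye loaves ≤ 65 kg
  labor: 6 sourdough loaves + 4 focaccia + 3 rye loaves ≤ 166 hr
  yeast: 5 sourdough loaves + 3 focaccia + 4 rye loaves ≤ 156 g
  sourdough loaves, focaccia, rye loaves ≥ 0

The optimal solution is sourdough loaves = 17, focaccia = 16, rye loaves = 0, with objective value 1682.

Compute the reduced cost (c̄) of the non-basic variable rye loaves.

Binding: butter and labor. Non-binding: yeast (23 unused).
By complementary slackness, y = 0 for the non-binding constraint.
From A_Bᵀ y = c: 1·y_butter + 6·y_labor = 50; 3·y_butter + 4·y_labor = 52.
→ y_butter = 8 and y_labor = 7.
Reduced cost of rye loaves: c₃ − yᵀa₃ = 46 − (8·4 + 7·3) = 46 − 53 = -7.

-7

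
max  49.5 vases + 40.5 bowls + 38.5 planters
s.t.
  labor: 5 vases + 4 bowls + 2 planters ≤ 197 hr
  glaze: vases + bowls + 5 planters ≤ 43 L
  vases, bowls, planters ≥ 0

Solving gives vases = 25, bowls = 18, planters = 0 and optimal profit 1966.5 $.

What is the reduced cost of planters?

-2

Both labor and glaze are binding at x*.
Dual feasibility on the basic columns requires 5·y_labor + 1·y_glaze = 49.5, 4·y_labor + 1·y_glaze = 40.5.
→ y_labor = 9 and y_glaze = 4.5.
Reduced cost of planters: c₃ − yᵀa₃ = 38.5 − (9·2 + 4.5·5) = 38.5 − 40.5 = -2.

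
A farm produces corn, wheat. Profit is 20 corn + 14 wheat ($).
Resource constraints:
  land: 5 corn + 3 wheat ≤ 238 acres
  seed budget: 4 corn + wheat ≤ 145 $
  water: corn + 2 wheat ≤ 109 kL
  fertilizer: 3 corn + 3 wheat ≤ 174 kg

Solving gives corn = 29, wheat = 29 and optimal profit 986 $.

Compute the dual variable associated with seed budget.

2

Binding: seed budget and fertilizer. Non-binding: land (6 unused), water (22 unused).
Slack constraints have shadow price 0 (complementary slackness).
Dual feasibility on the basic columns requires 4·y_seed budget + 3·y_fertilizer = 20, 1·y_seed budget + 3·y_fertilizer = 14.
Solving: y_seed budget = 2, y_fertilizer = 4.
Shadow price of seed budget = 2.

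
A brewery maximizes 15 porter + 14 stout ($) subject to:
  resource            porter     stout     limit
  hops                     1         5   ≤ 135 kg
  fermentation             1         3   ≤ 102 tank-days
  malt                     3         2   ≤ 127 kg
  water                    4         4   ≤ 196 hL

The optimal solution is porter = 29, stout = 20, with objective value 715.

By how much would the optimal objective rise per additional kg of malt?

Binding: malt and water. Non-binding: hops (6 unused), fermentation (13 unused).
Since hops, fermentation are not tight, their duals are 0.
The binding rows give the dual system: 3·y_malt + 4·y_water = 15 and 2·y_malt + 4·y_water = 14.
→ y_malt = 1 and y_water = 3.
Shadow price of malt = 1.

1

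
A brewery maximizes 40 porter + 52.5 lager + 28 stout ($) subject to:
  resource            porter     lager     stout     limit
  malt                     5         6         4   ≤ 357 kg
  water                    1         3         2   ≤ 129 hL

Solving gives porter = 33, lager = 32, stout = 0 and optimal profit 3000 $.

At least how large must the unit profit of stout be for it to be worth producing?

35

At the optimum: malt uses 357 of 357 (binding); water uses 129 of 129 (binding).
The binding rows give the dual system: 5·y_malt + 1·y_water = 40 and 6·y_malt + 3·y_water = 52.5.
→ y_malt = 7.5 and y_water = 2.5.
stout enters the basis when its profit ≥ yᵀa₃ = 7.5·4 + 2.5·2 = 35.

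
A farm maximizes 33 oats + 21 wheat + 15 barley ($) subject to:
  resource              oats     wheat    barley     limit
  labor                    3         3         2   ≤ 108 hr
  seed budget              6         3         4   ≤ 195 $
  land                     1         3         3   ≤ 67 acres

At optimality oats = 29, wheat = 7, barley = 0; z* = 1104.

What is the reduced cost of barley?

-7

Check each constraint at x*: labor 108/108 (tight); seed budget 195/195 (tight); land 50/67 (slack 17).
Since land is not tight, its dual is 0.
From A_Bᵀ y = c: 3·y_labor + 6·y_seed budget = 33; 3·y_labor + 3·y_seed budget = 21.
Solving: y_labor = 3, y_seed budget = 4.
Reduced cost of barley: c₃ − yᵀa₃ = 15 − (3·2 + 4·4) = 15 − 22 = -7.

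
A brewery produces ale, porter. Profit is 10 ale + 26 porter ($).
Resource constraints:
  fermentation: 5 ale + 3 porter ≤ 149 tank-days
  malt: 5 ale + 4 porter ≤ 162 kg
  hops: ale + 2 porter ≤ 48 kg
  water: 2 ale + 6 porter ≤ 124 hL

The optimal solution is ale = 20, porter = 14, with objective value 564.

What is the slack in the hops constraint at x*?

0

hops used = 1·20 + 2·14 = 48; slack = 48 − 48 = 0.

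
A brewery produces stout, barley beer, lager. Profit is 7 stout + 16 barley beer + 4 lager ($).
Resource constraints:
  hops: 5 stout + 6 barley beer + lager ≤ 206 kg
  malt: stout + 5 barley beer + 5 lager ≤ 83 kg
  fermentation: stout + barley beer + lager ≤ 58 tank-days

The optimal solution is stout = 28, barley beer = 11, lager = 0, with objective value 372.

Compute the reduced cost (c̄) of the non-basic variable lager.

Binding: hops and malt. Non-binding: fermentation (19 unused).
Since fermentation is not tight, its dual is 0.
From A_Bᵀ y = c: 5·y_hops + 1·y_malt = 7; 6·y_hops + 5·y_malt = 16.
This yields shadow prices y_hops = 1, y_malt = 2.
Reduced cost of lager: c₃ − yᵀa₃ = 4 − (1·1 + 2·5) = 4 − 11 = -7.

-7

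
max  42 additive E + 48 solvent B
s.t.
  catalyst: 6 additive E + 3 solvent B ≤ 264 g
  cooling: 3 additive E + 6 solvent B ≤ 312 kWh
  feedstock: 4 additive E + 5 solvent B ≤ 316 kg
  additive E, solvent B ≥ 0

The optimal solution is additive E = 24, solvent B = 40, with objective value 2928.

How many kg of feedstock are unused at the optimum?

feedstock used = 4·24 + 5·40 = 296; slack = 316 − 296 = 20.

20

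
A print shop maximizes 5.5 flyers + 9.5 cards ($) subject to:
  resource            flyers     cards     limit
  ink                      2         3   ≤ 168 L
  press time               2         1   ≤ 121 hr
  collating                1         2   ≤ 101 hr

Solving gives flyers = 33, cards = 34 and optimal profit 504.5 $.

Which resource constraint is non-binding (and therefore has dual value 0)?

press time

ink: 168/168 (binding)
press time: 100/121 (slack 21)
collating: 101/101 (binding)
By complementary slackness, a constraint with positive slack has shadow price 0 → press time.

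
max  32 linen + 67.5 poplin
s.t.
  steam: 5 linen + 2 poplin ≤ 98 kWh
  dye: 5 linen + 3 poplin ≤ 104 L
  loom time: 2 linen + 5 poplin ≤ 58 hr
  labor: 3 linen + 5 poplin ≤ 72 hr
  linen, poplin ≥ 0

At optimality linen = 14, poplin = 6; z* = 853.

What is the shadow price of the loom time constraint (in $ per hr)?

8.5

Binding: loom time and labor. Non-binding: steam (16 unused), dye (16 unused).
By complementary slackness, y = 0 for the non-binding constraints.
The binding rows give the dual system: 2·y_loom time + 3·y_labor = 32 and 5·y_loom time + 5·y_labor = 67.5.
→ y_loom time = 8.5 and y_labor = 5.
Shadow price of loom time = 8.5.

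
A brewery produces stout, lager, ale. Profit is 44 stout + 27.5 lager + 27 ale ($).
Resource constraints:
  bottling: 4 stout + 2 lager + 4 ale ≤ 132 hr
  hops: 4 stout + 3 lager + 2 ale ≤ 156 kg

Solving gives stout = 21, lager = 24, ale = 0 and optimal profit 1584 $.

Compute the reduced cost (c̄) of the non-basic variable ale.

-6

Both bottling and hops are binding at x*.
The binding rows give the dual system: 4·y_bottling + 4·y_hops = 44 and 2·y_bottling + 3·y_hops = 27.5.
Solving: y_bottling = 5.5, y_hops = 5.5.
Reduced cost of ale: c₃ − yᵀa₃ = 27 − (5.5·4 + 5.5·2) = 27 − 33 = -6.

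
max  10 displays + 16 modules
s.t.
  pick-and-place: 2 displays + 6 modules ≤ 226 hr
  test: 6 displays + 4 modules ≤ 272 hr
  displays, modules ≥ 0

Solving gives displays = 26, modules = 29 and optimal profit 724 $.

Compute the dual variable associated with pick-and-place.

2

Check each constraint at x*: pick-and-place 226/226 (tight); test 272/272 (tight).
From A_Bᵀ y = c: 2·y_pick-and-place + 6·y_test = 10; 6·y_pick-and-place + 4·y_test = 16.
Solving: y_pick-and-place = 2, y_test = 1.
Shadow price of pick-and-place = 2.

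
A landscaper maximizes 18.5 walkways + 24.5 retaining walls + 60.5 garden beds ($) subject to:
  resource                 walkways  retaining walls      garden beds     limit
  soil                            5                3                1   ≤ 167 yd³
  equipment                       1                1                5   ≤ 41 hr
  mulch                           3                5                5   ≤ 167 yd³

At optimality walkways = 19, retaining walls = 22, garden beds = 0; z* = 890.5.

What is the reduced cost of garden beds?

-2

At the optimum: soil uses 161 of 167 (slack = 6); equipment uses 41 of 41 (binding); mulch uses 167 of 167 (binding).
By complementary slackness, y = 0 for the non-binding constraint.
The binding rows give the dual system: 1·y_equipment + 3·y_mulch = 18.5 and 1·y_equipment + 5·y_mulch = 24.5.
This yields shadow prices y_equipment = 9.5, y_mulch = 3.
Reduced cost of garden beds: c₃ − yᵀa₃ = 60.5 − (9.5·5 + 3·5) = 60.5 − 62.5 = -2.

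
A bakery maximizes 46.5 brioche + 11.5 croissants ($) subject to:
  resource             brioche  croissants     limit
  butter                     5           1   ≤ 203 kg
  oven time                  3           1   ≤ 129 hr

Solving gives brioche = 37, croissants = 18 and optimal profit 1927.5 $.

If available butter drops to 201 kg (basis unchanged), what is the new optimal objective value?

Check each constraint at x*: butter 203/203 (tight); oven time 129/129 (tight).
From A_Bᵀ y = c: 5·y_butter + 3·y_oven time = 46.5; 1·y_butter + 1·y_oven time = 11.5.
This yields shadow prices y_butter = 6, y_oven time = 5.5.
Δz = y_butter·Δb = 6 × (-2) = -12, so new z* = 1927.5 − 12 = 1915.5.

1915.5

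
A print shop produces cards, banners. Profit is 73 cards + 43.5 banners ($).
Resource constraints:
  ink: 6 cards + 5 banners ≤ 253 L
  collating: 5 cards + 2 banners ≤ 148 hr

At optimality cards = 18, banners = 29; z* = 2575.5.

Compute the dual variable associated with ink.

Check each constraint at x*: ink 253/253 (tight); collating 148/148 (tight).
From A_Bᵀ y = c: 6·y_ink + 5·y_collating = 73; 5·y_ink + 2·y_collating = 43.5.
This yields shadow prices y_ink = 5.5, y_collating = 8.
Shadow price of ink = 5.5.

5.5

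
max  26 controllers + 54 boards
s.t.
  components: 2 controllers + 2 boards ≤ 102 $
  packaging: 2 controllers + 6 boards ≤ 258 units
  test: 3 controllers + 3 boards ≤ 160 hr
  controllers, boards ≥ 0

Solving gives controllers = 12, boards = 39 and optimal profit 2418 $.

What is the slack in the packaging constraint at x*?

0

packaging used = 2·12 + 6·39 = 258; slack = 258 − 258 = 0.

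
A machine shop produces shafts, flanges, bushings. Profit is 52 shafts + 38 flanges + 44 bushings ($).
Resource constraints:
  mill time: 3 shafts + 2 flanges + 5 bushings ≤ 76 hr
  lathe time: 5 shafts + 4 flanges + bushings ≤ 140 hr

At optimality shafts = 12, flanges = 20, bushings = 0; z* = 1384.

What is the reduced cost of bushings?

-6

Check each constraint at x*: mill time 76/76 (tight); lathe time 140/140 (tight).
From A_Bᵀ y = c: 3·y_mill time + 5·y_lathe time = 52; 2·y_mill time + 4·y_lathe time = 38.
This yields shadow prices y_mill time = 9, y_lathe time = 5.
Reduced cost of bushings: c₃ − yᵀa₃ = 44 − (9·5 + 5·1) = 44 − 50 = -6.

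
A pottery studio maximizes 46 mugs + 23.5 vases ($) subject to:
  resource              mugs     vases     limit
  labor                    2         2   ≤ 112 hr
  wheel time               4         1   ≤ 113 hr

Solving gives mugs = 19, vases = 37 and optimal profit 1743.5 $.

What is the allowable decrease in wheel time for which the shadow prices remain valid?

Binding constraints: labor, wheel time. The basis is B = [[2,2],[4,1]] with det -6.
Per unit decrease in wheel time, x* moves by d = (-0.3333, 0.3333).
The basis stays optimal until mugs reaches 0; allowable decrease = 57 hr.

57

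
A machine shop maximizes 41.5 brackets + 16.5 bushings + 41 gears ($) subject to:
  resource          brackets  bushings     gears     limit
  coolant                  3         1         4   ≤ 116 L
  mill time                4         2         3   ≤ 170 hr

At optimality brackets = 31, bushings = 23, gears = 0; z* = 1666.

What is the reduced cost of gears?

Check each constraint at x*: coolant 116/116 (tight); mill time 170/170 (tight).
The binding rows give the dual system: 3·y_coolant + 4·y_mill time = 41.5 and 1·y_coolant + 2·y_mill time = 16.5.
→ y_coolant = 8.5 and y_mill time = 4.
Reduced cost of gears: c₃ − yᵀa₃ = 41 − (8.5·4 + 4·3) = 41 − 46 = -5.

-5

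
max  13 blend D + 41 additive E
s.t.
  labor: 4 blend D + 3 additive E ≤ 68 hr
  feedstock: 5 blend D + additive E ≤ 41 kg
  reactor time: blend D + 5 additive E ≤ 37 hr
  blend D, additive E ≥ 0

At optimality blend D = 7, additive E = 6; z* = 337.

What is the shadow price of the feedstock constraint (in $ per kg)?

Check each constraint at x*: labor 46/68 (slack 22); feedstock 41/41 (tight); reactor time 37/37 (tight).
Slack constraints have shadow price 0 (complementary slackness).
From A_Bᵀ y = c: 5·y_feedstock + 1·y_reactor time = 13; 1·y_feedstock + 5·y_reactor time = 41.
This yields shadow prices y_feedstock = 1, y_reactor time = 8.
Shadow price of feedstock = 1.

1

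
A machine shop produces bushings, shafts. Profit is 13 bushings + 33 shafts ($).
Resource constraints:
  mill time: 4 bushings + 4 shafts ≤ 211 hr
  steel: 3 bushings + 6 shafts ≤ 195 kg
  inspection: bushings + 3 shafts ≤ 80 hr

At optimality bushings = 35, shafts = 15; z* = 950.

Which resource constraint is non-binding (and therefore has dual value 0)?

mill time

mill time: 200/211 (slack 11)
steel: 195/195 (binding)
inspection: 80/80 (binding)
By complementary slackness, a constraint with positive slack has shadow price 0 → mill time.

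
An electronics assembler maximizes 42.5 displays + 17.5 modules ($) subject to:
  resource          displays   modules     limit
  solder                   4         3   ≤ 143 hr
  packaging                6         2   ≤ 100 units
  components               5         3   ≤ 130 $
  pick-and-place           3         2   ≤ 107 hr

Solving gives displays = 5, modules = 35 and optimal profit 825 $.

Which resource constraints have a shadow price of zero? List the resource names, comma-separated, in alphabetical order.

solder: 125/143 (slack 18)
packaging: 100/100 (binding)
components: 130/130 (binding)
pick-and-place: 85/107 (slack 22)
By complementary slackness, a constraint with positive slack has shadow price 0 → pick-and-place, solder.

pick-and-place, solder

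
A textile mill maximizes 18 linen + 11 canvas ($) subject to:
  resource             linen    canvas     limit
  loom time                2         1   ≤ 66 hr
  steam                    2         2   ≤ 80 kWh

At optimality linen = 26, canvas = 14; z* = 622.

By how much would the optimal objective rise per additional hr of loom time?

Check each constraint at x*: loom time 66/66 (tight); steam 80/80 (tight).
The binding rows give the dual system: 2·y_loom time + 2·y_steam = 18 and 1·y_loom time + 2·y_steam = 11.
This yields shadow prices y_loom time = 7, y_steam = 2.
Shadow price of loom time = 7.

7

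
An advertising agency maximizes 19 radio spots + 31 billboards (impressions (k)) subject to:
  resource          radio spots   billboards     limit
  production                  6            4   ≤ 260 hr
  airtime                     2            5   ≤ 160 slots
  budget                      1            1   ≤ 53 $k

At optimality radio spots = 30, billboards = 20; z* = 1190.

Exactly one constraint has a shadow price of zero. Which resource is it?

production: 260/260 (binding)
airtime: 160/160 (binding)
budget: 50/53 (slack 3)
By complementary slackness, a constraint with positive slack has shadow price 0 → budget.

budget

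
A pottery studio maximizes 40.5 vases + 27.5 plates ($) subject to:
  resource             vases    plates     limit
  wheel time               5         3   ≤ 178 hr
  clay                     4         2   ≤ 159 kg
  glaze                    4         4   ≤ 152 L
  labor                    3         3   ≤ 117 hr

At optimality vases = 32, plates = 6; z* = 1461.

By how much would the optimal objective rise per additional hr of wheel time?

Binding: wheel time and glaze. Non-binding: clay (19 unused), labor (3 unused).
Slack constraints have shadow price 0 (complementary slackness).
Dual feasibility on the basic columns requires 5·y_wheel time + 4·y_glaze = 40.5, 3·y_wheel time + 4·y_glaze = 27.5.
→ y_wheel time = 6.5 and y_glaze = 2.
Shadow price of wheel time = 6.5.

6.5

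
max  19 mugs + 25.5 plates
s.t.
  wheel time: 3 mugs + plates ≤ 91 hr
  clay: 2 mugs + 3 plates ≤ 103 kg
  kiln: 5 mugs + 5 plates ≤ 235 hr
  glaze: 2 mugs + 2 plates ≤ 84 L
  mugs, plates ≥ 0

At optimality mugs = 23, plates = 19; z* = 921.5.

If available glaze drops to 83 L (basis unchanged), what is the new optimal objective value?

918.5

Binding: clay and glaze. Non-binding: wheel time (3 unused), kiln (25 unused).
By complementary slackness, y = 0 for the non-binding constraints.
Dual feasibility on the basic columns requires 2·y_clay + 2·y_glaze = 19, 3·y_clay + 2·y_glaze = 25.5.
→ y_clay = 6.5 and y_glaze = 3.
Δz = y_glaze·Δb = 3 × (-1) = -3, so new z* = 921.5 − 3 = 918.5.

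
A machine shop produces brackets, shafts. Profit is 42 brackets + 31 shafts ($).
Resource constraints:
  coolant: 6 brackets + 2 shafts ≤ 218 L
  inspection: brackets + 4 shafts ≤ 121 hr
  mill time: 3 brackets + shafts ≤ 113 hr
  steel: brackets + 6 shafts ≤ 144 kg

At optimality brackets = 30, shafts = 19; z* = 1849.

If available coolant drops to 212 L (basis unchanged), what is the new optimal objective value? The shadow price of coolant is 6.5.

1810

Δb = -6, so new z* = 1849 + (6.5)·(-6) = 1849 − 39 = 1810.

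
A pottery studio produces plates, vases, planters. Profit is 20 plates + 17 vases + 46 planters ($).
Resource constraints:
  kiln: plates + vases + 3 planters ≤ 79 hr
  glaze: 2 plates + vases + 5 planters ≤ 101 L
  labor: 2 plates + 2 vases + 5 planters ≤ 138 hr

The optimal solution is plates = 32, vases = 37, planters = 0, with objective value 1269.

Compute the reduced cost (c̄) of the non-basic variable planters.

At the optimum: kiln uses 69 of 79 (slack = 10); glaze uses 101 of 101 (binding); labor uses 138 of 138 (binding).
Since kiln is not tight, its dual is 0.
Dual feasibility on the basic columns requires 2·y_glaze + 2·y_labor = 20, 1·y_glaze + 2·y_labor = 17.
Solving: y_glaze = 3, y_labor = 7.
Reduced cost of planters: c₃ − yᵀa₃ = 46 − (3·5 + 7·5) = 46 − 50 = -4.

-4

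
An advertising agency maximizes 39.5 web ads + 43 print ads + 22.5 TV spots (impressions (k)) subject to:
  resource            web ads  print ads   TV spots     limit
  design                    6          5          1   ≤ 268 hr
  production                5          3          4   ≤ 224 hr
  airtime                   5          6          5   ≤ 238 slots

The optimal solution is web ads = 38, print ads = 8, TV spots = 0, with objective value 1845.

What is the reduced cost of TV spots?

Check each constraint at x*: design 268/268 (tight); production 214/224 (slack 10); airtime 238/238 (tight).
Since production is not tight, its dual is 0.
Dual feasibility on the basic columns requires 6·y_design + 5·y_airtime = 39.5, 5·y_design + 6·y_airtime = 43.
→ y_design = 2 and y_airtime = 5.5.
Reduced cost of TV spots: c₃ − yᵀa₃ = 22.5 − (2·1 + 5.5·5) = 22.5 − 29.5 = -7.

-7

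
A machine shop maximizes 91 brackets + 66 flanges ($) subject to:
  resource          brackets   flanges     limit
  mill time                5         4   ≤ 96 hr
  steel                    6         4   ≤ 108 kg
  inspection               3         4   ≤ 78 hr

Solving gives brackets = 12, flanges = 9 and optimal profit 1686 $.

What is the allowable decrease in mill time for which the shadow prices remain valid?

Binding constraints: mill time, steel. The basis is B = [[5,4],[6,4]] with det -4.
Per unit decrease in mill time, x* moves by d = (1, -1.5).
The basis stays optimal until flanges reaches 0; allowable decrease = 6 hr.

6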